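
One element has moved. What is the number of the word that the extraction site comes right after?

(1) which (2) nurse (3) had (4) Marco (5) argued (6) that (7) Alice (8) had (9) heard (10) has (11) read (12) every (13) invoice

9

The displaced element is "which nurse" (word 2).
It is linked across 2 clause boundaries (that → Ø).
It functions as the subject of "read", so the gap sits immediately after word 9 ("heard").
Base order: Marco had argued that Alice had heard that which nurse has read every invoice.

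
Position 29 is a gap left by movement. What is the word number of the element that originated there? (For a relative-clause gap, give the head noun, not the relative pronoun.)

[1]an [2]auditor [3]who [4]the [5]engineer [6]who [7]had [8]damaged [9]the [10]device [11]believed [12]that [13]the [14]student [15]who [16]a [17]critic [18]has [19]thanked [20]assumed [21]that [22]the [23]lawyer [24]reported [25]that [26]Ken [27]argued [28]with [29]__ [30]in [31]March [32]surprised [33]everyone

The gap at 29 is the prepositional object of "argued", inside a relative clause.
The relative pronoun is "who" (word 3); it is bound by the head noun immediately before it.
Its filler is the head noun "auditor", at word 2.

2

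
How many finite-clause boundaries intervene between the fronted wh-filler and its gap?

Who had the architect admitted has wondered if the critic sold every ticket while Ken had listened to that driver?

1

"who" is extracted from the subject of "wondered".
Boundaries crossed, outermost first: [Ø] — 1 in total.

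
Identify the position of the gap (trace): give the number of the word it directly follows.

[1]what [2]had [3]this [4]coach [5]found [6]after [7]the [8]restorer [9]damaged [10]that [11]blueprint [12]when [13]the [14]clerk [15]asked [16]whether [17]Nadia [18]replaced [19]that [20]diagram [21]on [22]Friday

5

The displaced element is "what" (word 1).
It functions as the direct object of "found", so the gap sits immediately after word 5 ("found").
Base order: This coach had found what after the restorer damaged that blueprint when the clerk asked whether Nadia replaced that diagram on Friday.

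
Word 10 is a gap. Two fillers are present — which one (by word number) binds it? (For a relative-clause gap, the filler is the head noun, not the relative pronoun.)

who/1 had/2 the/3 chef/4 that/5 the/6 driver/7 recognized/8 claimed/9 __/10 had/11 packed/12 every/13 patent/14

The marked gap is the subject of "packed".
Its filler is the fronted wh-phrase "who", at word 1.
(The other dependency links word 4 to a gap after word 8.)

1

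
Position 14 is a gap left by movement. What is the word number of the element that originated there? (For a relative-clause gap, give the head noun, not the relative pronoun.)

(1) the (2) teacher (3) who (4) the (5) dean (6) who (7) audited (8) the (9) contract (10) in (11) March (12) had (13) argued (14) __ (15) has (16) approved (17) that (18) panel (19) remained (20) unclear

2

The gap at 14 is the subject of "approved", inside a relative clause.
The relative pronoun is "who" (word 3); it is bound by the head noun immediately before it.
Its filler is the head noun "teacher", at word 2.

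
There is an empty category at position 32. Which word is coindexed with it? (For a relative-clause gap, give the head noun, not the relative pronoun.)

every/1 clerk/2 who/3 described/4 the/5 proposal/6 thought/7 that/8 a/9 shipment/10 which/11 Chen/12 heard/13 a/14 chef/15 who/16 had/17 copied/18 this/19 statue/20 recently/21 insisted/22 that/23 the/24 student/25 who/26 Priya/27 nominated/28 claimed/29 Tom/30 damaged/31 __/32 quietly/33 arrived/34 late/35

10

The gap at 32 is the object of "damaged", inside a relative clause.
The relative pronoun is "which" (word 11); it is bound by the head noun immediately before it.
Its filler is the head noun "shipment", at word 10.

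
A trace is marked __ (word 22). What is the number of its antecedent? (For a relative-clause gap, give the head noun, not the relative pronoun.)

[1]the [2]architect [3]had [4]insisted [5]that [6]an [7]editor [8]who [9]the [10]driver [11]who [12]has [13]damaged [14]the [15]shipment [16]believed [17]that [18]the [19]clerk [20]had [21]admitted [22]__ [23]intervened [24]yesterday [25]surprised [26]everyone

The gap at 22 is the subject of "intervened", inside a relative clause.
The relative pronoun is "who" (word 8); it is bound by the head noun immediately before it.
Its filler is the head noun "editor", at word 7.

7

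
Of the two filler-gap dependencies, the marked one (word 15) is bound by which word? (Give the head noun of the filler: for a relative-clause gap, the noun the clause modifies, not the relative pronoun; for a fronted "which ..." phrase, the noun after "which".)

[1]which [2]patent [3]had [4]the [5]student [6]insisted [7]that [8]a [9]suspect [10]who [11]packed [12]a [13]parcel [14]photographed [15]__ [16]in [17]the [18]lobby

2

The marked gap is the direct object of "photographed".
Its filler is the fronted wh-phrase "which patent", at word 2.
(The other dependency links word 9 to a gap after word 10.)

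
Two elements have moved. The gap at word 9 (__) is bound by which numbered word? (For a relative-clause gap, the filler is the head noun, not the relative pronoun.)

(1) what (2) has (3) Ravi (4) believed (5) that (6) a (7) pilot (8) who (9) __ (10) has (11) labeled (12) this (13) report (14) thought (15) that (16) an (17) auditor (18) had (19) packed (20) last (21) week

The marked gap is inside the relative clause, the subject of "labeled".
Its filler is the head noun "pilot" (via "who"), at word 7.
(The other dependency links word 1 to a gap after word 19.)

7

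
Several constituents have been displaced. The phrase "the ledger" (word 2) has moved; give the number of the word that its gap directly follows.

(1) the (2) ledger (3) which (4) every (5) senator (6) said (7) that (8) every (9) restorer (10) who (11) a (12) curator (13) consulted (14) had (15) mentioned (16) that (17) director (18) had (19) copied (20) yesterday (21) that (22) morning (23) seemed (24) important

19

The displaced element is "the ledger" (word 2).
It is linked across 2 clause boundaries (that → Ø).
It functions as the direct object of "copied", so the gap sits immediately after word 19 ("copied").
Base order: Every senator said that every restorer who a curator consulted had mentioned that director had copied the ledger yesterday that morning.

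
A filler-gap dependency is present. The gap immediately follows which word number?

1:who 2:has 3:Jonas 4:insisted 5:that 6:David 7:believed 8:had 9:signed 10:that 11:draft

The displaced element is "who" (word 1).
It is linked across 2 clause boundaries (that → Ø).
It functions as the subject of "signed", so the gap sits immediately after word 7 ("believed").
Base order: Jonas has insisted that David believed that who had signed that draft.

7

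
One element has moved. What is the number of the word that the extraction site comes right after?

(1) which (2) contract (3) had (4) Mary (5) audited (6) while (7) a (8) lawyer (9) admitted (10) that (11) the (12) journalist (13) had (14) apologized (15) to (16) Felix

The displaced element is "which contract" (word 2).
It functions as the direct object of "audited", so the gap sits immediately after word 5 ("audited").
Base order: Mary had audited which contract while a lawyer admitted that the journalist had apologized to Felix.

5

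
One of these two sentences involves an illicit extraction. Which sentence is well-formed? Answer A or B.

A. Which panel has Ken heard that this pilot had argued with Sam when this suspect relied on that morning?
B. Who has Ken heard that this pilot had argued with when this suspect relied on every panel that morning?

B

In A, the wh-phrase is extracted from inside an adjunct island (introduced by "when"), which blocks movement.
In B, the extraction path crosses only that-complement boundaries, which are transparent.
So B is grammatical.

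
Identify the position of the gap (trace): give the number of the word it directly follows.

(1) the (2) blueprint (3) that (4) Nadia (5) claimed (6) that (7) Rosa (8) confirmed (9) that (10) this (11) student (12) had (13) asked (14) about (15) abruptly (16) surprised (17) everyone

The displaced element is "the blueprint" (word 2).
It is linked across 2 clause boundaries (that → that).
It functions as the object of the preposition "about" of "asked", so the gap sits immediately after word 14 ("about").
Base order: Nadia claimed that Rosa confirmed that this student had asked about the blueprint abruptly.

14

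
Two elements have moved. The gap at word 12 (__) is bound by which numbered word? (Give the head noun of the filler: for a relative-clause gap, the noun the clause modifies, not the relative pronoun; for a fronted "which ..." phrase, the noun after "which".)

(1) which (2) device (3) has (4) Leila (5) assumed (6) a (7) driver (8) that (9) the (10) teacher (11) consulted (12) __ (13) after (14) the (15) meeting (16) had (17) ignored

The marked gap is inside the relative clause, the direct object of "consulted".
Its filler is the head noun "driver" (via "that"), at word 7.
(The other dependency links word 2 to a gap after word 17.)

7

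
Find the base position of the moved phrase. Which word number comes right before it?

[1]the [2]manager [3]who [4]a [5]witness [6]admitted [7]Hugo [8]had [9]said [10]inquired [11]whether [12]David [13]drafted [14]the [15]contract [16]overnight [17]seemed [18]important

9

The displaced element is "the manager" (word 2).
It is linked across 2 clause boundaries (Ø → Ø).
It functions as the subject of "inquired", so the gap sits immediately after word 9 ("said").
Base order: A witness admitted Hugo had said that the manager inquired whether David drafted the contract overnight.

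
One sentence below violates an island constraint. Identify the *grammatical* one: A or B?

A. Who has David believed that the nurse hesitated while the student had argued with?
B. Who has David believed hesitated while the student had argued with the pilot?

In A, the wh-phrase is extracted from inside an adjunct island (introduced by "while"), which blocks movement.
In B, the extraction path crosses only that-complement boundaries, which are transparent.
So B is grammatical.

B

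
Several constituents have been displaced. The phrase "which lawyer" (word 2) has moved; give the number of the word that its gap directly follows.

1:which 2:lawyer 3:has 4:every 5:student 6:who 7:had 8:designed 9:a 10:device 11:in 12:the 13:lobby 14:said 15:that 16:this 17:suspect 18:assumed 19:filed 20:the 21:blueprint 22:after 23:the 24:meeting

18

The displaced element is "which lawyer" (word 2).
It is linked across 2 clause boundaries (that → Ø).
It functions as the subject of "filed", so the gap sits immediately after word 18 ("assumed").
Base order: Every student who had designed a device in the lobby has said that this suspect assumed that which lawyer filed the blueprint after the meeting.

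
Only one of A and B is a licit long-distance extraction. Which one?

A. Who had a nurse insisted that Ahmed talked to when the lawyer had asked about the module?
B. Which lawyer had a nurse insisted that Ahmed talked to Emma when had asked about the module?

In B, the wh-phrase is extracted from inside an adjunct island (introduced by "when"), which blocks movement.
In A, the extraction path crosses only that-complement boundaries, which are transparent.
So A is grammatical.

A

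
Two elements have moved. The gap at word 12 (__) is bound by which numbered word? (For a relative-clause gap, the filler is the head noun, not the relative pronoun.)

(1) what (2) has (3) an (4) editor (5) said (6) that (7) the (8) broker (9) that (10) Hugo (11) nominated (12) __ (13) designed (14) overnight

8

The marked gap is inside the relative clause, the direct object of "nominated".
Its filler is the head noun "broker" (via "that"), at word 8.
(The other dependency links word 1 to a gap after word 13.)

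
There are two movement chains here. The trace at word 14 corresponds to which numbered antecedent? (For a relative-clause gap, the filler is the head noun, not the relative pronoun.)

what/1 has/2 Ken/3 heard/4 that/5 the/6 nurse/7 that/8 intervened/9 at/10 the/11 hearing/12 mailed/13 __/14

The marked gap is the direct object of "mailed".
Its filler is the fronted wh-phrase "what", at word 1.
(The other dependency links word 7 to a gap after word 8.)

1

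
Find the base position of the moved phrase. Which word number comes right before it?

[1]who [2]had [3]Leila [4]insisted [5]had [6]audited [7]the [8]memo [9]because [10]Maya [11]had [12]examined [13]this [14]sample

4

The displaced element is "who" (word 1).
It is linked across 1 clause boundary (Ø).
It functions as the subject of "audited", so the gap sits immediately after word 4 ("insisted").
Base order: Leila had insisted who had audited the memo because Maya had examined this sample.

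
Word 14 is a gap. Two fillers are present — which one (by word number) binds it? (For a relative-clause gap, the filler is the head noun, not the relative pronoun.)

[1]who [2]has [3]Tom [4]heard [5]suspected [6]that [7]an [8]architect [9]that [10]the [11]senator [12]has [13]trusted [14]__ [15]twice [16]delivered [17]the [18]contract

8

The marked gap is inside the relative clause, the direct object of "trusted".
Its filler is the head noun "architect" (via "that"), at word 8.
(The other dependency links word 1 to a gap after word 4.)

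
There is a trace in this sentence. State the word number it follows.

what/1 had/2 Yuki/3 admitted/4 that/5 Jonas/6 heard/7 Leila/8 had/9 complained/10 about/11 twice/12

11

The displaced element is "what" (word 1).
It is linked across 2 clause boundaries (that → Ø).
It functions as the object of the preposition "about" of "complained", so the gap sits immediately after word 11 ("about").
Base order: Yuki had admitted that Jonas heard Leila had complained about what twice.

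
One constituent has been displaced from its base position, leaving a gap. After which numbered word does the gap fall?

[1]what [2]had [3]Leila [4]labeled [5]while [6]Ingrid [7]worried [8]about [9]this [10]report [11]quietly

The displaced element is "what" (word 1).
It functions as the direct object of "labeled", so the gap sits immediately after word 4 ("labeled").
Base order: Leila had labeled what while Ingrid worried about this report quietly.

4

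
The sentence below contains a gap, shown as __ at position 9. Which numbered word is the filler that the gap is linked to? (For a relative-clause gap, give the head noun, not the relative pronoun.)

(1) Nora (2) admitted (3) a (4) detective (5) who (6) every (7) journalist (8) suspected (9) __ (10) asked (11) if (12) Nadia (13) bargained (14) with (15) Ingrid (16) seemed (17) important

The gap at 9 is the subject of "asked", inside a relative clause.
The relative pronoun is "who" (word 5); it is bound by the head noun immediately before it.
Its filler is the head noun "detective", at word 4.

4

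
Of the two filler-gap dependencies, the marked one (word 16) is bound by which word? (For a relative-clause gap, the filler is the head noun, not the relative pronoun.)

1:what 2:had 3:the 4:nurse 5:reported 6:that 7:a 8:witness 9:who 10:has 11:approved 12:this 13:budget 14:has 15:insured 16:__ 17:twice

The marked gap is the direct object of "insured".
Its filler is the fronted wh-phrase "what", at word 1.
(The other dependency links word 8 to a gap after word 9.)

1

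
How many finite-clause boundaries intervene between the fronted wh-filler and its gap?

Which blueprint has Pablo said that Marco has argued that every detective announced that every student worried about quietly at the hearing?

3

"which blueprint" is extracted from the PP object of "worried".
Boundaries crossed, outermost first: [that], [that], [that] — 3 in total.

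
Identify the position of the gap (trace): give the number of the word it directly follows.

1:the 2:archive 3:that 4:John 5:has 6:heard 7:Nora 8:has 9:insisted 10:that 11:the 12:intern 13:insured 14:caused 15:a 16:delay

The displaced element is "the archive" (word 2).
It is linked across 2 clause boundaries (Ø → that).
It functions as the direct object of "insured", so the gap sits immediately after word 13 ("insured").
Base order: John has heard Nora has insisted that the intern insured the archive.

13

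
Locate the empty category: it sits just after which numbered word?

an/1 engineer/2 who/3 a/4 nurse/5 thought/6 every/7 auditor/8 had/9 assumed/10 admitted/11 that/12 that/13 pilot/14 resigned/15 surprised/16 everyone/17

The displaced element is "an engineer" (word 2).
It is linked across 2 clause boundaries (Ø → Ø).
It functions as the subject of "admitted", so the gap sits immediately after word 10 ("assumed").
Base order: A nurse thought every auditor had assumed that an engineer admitted that that pilot resigned.

10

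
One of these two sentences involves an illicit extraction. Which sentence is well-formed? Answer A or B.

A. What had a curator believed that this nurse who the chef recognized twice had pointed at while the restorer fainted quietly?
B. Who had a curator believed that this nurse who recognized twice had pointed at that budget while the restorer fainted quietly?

In B, the wh-phrase is extracted from inside a complex-NP island (relative clause) (introduced by "who"), which blocks movement.
In A, the extraction path crosses only that-complement boundaries, which are transparent.
So A is grammatical.

A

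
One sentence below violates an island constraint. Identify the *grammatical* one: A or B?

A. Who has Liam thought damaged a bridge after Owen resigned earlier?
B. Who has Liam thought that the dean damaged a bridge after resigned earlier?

In B, the wh-phrase is extracted from inside an adjunct island (introduced by "after"), which blocks movement.
In A, the extraction path crosses only that-complement boundaries, which are transparent.
So A is grammatical.

A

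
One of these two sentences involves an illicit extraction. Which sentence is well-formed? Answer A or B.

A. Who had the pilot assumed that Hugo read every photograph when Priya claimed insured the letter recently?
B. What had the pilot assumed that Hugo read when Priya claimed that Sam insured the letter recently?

In A, the wh-phrase is extracted from inside an adjunct island (introduced by "when"), which blocks movement.
In B, the extraction path crosses only that-complement boundaries, which are transparent.
So B is grammatical.

B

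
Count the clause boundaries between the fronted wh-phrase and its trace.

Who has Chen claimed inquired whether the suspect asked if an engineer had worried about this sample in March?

"who" is extracted from the subject of "inquired".
Boundaries crossed, outermost first: [Ø] — 1 in total.

1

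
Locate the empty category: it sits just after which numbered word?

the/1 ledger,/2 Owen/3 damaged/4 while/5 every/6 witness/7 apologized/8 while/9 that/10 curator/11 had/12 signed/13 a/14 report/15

4

The displaced element is "the ledger" (word 2).
It functions as the direct object of "damaged", so the gap sits immediately after word 4 ("damaged").
Base order: Owen damaged the ledger while every witness apologized while that curator had signed a report.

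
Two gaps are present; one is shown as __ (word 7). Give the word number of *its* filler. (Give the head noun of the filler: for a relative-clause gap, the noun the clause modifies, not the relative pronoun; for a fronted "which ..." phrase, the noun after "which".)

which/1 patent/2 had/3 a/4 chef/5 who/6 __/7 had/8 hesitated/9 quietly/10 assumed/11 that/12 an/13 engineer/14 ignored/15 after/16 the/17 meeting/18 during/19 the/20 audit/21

5

The marked gap is inside the relative clause, the subject of "hesitated".
Its filler is the head noun "chef" (via "who"), at word 5.
(The other dependency links word 2 to a gap after word 15.)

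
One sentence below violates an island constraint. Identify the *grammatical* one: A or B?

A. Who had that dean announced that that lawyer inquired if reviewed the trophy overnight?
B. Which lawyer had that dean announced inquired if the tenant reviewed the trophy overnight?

B

In A, the wh-phrase is extracted from inside a wh-island (introduced by "if"), which blocks movement.
In B, the extraction path crosses only that-complement boundaries, which are transparent.
So B is grammatical.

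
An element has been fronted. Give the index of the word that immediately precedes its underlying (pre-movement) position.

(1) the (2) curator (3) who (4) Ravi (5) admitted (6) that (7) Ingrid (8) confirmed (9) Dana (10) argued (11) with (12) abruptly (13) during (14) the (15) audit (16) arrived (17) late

11

The displaced element is "the curator" (word 2).
It is linked across 2 clause boundaries (that → Ø).
It functions as the object of the preposition "with" of "argued", so the gap sits immediately after word 11 ("with").
Base order: Ravi admitted that Ingrid confirmed Dana argued with the curator abruptly during the audit.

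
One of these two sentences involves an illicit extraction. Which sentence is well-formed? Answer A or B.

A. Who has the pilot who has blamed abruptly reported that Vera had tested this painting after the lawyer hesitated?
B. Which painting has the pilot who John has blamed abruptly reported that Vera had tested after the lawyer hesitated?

B

In A, the wh-phrase is extracted from inside a complex-NP island (relative clause) (introduced by "who"), which blocks movement.
In B, the extraction path crosses only that-complement boundaries, which are transparent.
So B is grammatical.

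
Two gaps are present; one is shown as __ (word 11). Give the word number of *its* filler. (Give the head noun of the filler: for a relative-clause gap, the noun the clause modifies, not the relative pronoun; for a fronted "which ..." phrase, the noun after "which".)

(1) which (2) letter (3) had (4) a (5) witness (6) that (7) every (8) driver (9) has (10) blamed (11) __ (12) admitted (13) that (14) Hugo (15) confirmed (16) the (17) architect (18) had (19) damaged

5

The marked gap is inside the relative clause, the direct object of "blamed".
Its filler is the head noun "witness" (via "that"), at word 5.
(The other dependency links word 2 to a gap after word 19.)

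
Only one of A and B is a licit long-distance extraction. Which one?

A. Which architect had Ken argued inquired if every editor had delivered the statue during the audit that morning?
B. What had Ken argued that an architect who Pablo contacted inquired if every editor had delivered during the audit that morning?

In B, the wh-phrase is extracted from inside a wh-island (introduced by "if"), which blocks movement.
In A, the extraction path crosses only that-complement boundaries, which are transparent.
So A is grammatical.

A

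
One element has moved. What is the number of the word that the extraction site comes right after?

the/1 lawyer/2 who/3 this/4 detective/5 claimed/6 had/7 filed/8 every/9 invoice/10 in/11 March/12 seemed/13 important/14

The displaced element is "the lawyer" (word 2).
It is linked across 1 clause boundary (Ø).
It functions as the subject of "filed", so the gap sits immediately after word 6 ("claimed").
Base order: This detective claimed that the lawyer had filed every invoice in March.

6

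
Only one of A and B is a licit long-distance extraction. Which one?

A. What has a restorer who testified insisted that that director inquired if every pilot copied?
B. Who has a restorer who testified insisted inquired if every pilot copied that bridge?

In A, the wh-phrase is extracted from inside a wh-island (introduced by "if"), which blocks movement.
In B, the extraction path crosses only that-complement boundaries, which are transparent.
So B is grammatical.

B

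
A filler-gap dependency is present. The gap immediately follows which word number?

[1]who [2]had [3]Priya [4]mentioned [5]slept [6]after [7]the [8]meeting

4

The displaced element is "who" (word 1).
It is linked across 1 clause boundary (Ø).
It functions as the subject of "slept", so the gap sits immediately after word 4 ("mentioned").
Base order: Priya had mentioned that who slept after the meeting.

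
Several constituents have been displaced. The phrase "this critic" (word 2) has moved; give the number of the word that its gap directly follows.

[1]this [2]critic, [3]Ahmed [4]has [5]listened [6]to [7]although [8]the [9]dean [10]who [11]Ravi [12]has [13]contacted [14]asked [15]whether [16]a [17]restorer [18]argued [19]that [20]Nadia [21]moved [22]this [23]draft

6

The displaced element is "this critic" (word 2).
It functions as the object of the preposition "to" of "listened", so the gap sits immediately after word 6 ("to").
Base order: Ahmed has listened to this critic although the dean who Ravi has contacted asked whether a restorer argued that Nadia moved this draft.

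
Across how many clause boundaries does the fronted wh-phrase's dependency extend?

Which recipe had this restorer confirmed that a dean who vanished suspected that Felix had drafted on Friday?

2

"which recipe" is extracted from the object of "drafted".
Boundaries crossed, outermost first: [that], [that] — 2 in total.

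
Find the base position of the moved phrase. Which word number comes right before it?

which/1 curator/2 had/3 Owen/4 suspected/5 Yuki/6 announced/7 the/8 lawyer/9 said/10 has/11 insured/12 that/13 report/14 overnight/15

The displaced element is "which curator" (word 2).
It is linked across 3 clause boundaries (Ø → Ø → Ø).
It functions as the subject of "insured", so the gap sits immediately after word 10 ("said").
Base order: Owen had suspected Yuki announced the lawyer said that which curator has insured that report overnight.

10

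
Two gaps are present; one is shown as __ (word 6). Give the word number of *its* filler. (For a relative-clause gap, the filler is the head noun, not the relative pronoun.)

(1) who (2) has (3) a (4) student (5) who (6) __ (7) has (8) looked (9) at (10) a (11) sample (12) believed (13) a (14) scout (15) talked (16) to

The marked gap is inside the relative clause, the subject of "looked".
Its filler is the head noun "student" (via "who"), at word 4.
(The other dependency links word 1 to a gap after word 16.)

4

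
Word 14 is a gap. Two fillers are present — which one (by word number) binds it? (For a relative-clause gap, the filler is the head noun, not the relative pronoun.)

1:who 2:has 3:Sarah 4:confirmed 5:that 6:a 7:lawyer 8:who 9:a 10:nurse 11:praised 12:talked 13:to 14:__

1

The marked gap is the object of the preposition "to" of "talked".
Its filler is the fronted wh-phrase "who", at word 1.
(The other dependency links word 7 to a gap after word 11.)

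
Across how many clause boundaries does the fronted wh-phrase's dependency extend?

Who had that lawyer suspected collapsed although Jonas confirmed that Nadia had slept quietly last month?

"who" is extracted from the subject of "collapsed".
Boundaries crossed, outermost first: [Ø] — 1 in total.

1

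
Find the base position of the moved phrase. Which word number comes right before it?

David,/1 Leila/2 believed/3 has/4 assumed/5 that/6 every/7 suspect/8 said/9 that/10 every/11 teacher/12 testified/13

The displaced element is "David" (word 1).
It is linked across 1 clause boundary (Ø).
It functions as the subject of "assumed", so the gap sits immediately after word 3 ("believed").
Base order: Leila believed David has assumed that every suspect said that every teacher testified.

3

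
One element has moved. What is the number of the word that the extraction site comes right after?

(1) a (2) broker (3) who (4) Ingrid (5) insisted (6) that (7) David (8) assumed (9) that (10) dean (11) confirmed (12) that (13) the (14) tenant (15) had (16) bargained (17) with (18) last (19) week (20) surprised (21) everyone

The displaced element is "a broker" (word 2).
It is linked across 3 clause boundaries (that → Ø → that).
It functions as the object of the preposition "with" of "bargained", so the gap sits immediately after word 17 ("with").
Base order: Ingrid insisted that David assumed that dean confirmed that the tenant had bargained with a broker last week.

17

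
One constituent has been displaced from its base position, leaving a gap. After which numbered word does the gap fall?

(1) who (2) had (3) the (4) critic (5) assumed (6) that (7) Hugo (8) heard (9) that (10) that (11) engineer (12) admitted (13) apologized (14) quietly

12

The displaced element is "who" (word 1).
It is linked across 3 clause boundaries (that → that → Ø).
It functions as the subject of "apologized", so the gap sits immediately after word 12 ("admitted").
Base order: The critic had assumed that Hugo heard that that engineer admitted that who apologized quietly.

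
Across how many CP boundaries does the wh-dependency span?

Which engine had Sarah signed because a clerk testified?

"which engine" originates inside the matrix clause — no clause boundary is crossed.

0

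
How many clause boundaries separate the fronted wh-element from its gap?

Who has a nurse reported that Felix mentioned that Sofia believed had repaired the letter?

"who" is extracted from the subject of "repaired".
Boundaries crossed, outermost first: [that], [that], [Ø] — 3 in total.

3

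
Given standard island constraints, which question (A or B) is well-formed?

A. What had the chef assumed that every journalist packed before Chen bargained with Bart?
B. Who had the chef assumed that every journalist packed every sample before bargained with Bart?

In B, the wh-phrase is extracted from inside an adjunct island (introduced by "before"), which blocks movement.
In A, the extraction path crosses only that-complement boundaries, which are transparent.
So A is grammatical.

A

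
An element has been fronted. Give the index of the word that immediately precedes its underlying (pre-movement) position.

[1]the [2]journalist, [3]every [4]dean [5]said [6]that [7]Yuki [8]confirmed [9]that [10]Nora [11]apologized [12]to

The displaced element is "the journalist" (word 2).
It is linked across 2 clause boundaries (that → that).
It functions as the object of the preposition "to" of "apologized", so the gap sits immediately after word 12 ("to").
Base order: Every dean said that Yuki confirmed that Nora apologized to the journalist.

12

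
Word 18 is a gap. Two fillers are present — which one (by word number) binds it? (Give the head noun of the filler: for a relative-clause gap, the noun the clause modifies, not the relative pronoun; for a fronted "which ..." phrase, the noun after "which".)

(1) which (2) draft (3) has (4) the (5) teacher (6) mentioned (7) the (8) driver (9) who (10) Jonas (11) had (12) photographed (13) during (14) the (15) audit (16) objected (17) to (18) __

2

The marked gap is the object of the preposition "to" of "objected".
Its filler is the fronted wh-phrase "which draft", at word 2.
(The other dependency links word 8 to a gap after word 12.)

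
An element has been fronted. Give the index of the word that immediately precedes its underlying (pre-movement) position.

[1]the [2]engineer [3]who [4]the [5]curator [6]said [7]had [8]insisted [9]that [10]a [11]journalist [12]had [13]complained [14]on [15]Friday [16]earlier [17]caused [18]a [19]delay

The displaced element is "the engineer" (word 2).
It is linked across 1 clause boundary (Ø).
It functions as the subject of "insisted", so the gap sits immediately after word 6 ("said").
Base order: The curator said that the engineer had insisted that a journalist had complained on Friday earlier.

6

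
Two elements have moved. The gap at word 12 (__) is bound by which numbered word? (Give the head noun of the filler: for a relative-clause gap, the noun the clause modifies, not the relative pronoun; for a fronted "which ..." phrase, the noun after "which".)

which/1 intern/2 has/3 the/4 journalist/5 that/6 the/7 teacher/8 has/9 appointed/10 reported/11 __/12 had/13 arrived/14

2

The marked gap is the subject of "arrived".
Its filler is the fronted wh-phrase "which intern", at word 2.
(The other dependency links word 5 to a gap after word 10.)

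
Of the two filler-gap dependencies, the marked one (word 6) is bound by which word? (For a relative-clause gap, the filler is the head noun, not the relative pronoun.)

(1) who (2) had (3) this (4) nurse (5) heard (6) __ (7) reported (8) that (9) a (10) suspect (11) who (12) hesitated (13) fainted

The marked gap is the subject of "reported".
Its filler is the fronted wh-phrase "who", at word 1.
(The other dependency links word 10 to a gap after word 11.)

1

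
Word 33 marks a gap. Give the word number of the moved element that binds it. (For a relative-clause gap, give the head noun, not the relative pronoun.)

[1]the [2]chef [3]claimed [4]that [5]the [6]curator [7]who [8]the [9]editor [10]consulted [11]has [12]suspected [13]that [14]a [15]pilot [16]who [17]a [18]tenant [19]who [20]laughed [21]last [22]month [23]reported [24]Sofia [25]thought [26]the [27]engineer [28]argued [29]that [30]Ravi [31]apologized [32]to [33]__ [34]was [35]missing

The gap at 33 is the prepositional object of "apologized", inside a relative clause.
The relative pronoun is "who" (word 16); it is bound by the head noun immediately before it.
Its filler is the head noun "pilot", at word 15.

15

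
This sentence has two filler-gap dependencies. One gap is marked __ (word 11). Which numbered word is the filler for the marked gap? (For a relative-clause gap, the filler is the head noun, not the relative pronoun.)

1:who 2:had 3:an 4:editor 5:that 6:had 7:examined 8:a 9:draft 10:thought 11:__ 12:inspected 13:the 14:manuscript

1

The marked gap is the subject of "inspected".
Its filler is the fronted wh-phrase "who", at word 1.
(The other dependency links word 4 to a gap after word 5.)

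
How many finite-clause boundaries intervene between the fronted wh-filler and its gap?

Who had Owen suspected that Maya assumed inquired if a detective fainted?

2

"who" is extracted from the subject of "inquired".
Boundaries crossed, outermost first: [that], [Ø] — 2 in total.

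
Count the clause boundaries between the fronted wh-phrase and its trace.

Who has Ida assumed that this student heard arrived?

2

"who" is extracted from the subject of "arrived".
Boundaries crossed, outermost first: [that], [Ø] — 2 in total.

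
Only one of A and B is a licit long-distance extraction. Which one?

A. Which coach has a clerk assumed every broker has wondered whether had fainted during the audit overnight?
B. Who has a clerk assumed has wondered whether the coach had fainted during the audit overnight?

In A, the wh-phrase is extracted from inside a wh-island (introduced by "whether"), which blocks movement.
In B, the extraction path crosses only that-complement boundaries, which are transparent.
So B is grammatical.

B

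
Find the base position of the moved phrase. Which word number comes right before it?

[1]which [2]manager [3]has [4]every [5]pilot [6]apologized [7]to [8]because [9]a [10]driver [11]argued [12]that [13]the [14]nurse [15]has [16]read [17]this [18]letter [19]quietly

7

The displaced element is "which manager" (word 2).
It functions as the object of the preposition "to" of "apologized", so the gap sits immediately after word 7 ("to").
Base order: Every pilot has apologized to which manager because a driver argued that the nurse has read this letter quietly.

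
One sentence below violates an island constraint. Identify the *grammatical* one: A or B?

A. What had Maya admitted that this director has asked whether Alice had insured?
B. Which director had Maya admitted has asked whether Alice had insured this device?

In A, the wh-phrase is extracted from inside a wh-island (introduced by "whether"), which blocks movement.
In B, the extraction path crosses only that-complement boundaries, which are transparent.
So B is grammatical.

B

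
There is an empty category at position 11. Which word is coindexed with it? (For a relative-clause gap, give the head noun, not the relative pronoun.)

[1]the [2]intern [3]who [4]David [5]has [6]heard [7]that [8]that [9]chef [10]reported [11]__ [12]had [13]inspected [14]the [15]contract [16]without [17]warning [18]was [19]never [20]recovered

2

The gap at 11 is the subject of "inspected", inside a relative clause.
The relative pronoun is "who" (word 3); it is bound by the head noun immediately before it.
Its filler is the head noun "intern", at word 2.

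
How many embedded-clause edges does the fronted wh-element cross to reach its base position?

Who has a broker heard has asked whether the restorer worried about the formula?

1

"who" is extracted from the subject of "asked".
Boundaries crossed, outermost first: [Ø] — 1 in total.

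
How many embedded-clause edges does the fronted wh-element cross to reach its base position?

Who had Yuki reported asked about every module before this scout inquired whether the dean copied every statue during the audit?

"who" is extracted from the subject of "asked".
Boundaries crossed, outermost first: [Ø] — 1 in total.

1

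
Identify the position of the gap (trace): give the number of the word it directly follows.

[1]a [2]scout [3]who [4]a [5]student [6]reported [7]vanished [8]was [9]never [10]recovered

6

The displaced element is "a scout" (word 2).
It is linked across 1 clause boundary (Ø).
It functions as the subject of "vanished", so the gap sits immediately after word 6 ("reported").
Base order: A student reported a scout vanished.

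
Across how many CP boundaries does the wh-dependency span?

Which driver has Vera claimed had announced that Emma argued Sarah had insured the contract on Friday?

1

"which driver" is extracted from the subject of "announced".
Boundaries crossed, outermost first: [Ø] — 1 in total.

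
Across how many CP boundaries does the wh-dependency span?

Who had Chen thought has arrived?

"who" is extracted from the subject of "arrived".
Boundaries crossed, outermost first: [Ø] — 1 in total.

1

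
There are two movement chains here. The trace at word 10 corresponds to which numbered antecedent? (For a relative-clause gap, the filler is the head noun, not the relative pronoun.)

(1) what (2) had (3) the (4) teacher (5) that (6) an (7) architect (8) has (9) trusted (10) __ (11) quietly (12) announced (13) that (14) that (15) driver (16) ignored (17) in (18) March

4

The marked gap is inside the relative clause, the direct object of "trusted".
Its filler is the head noun "teacher" (via "that"), at word 4.
(The other dependency links word 1 to a gap after word 16.)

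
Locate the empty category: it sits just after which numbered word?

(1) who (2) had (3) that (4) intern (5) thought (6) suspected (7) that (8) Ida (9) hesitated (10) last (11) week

The displaced element is "who" (word 1).
It is linked across 1 clause boundary (Ø).
It functions as the subject of "suspected", so the gap sits immediately after word 5 ("thought").
Base order: That intern had thought that who suspected that Ida hesitated last week.

5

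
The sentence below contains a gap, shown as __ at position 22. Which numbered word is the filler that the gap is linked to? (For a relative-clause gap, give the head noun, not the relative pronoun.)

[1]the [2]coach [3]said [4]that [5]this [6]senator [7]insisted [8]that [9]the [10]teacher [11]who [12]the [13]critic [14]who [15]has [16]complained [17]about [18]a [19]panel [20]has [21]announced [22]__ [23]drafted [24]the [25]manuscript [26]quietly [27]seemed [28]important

10

The gap at 22 is the subject of "drafted", inside a relative clause.
The relative pronoun is "who" (word 11); it is bound by the head noun immediately before it.
Its filler is the head noun "teacher", at word 10.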